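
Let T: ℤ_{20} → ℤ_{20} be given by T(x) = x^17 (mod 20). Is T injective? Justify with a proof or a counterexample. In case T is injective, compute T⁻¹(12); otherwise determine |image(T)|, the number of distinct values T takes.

T(0) = 0^17 = 0.
T(10): Repeated squaring mod 20: 10^1 ≡ 10, 10^2 ≡ 10² = 100 ≡ 0, 10^4 ≡ 0² = 0, 10^8 ≡ 0² = 0, 10^16 ≡ 0² = 0. Since 17 = 16 + 1, 10^17 ≡ 0·10: 0·10 = 0. So 10^17 ≡ 0 (mod 20).
So T(0) = T(10) = 0 while 0 ≠ 10, so T is not injective.
Since T is not injective, we determine |image(T)|. Computing x^17 mod 20 for each x (by repeated squaring, reducing mod 20 at every step), the values T(0), T(1), …, T(19) are: 0, 1, 12, 3, 4, 5, 16, 7, 8, 9, 0, 11, 12, 13, 4, 15, 16, 17, 8, 19.
The distinct values are {0, 1, 3, 4, 5, 7, 8, 9, 11, 12, 13, 15, 16, 17, 19}; there are 15 of them.

15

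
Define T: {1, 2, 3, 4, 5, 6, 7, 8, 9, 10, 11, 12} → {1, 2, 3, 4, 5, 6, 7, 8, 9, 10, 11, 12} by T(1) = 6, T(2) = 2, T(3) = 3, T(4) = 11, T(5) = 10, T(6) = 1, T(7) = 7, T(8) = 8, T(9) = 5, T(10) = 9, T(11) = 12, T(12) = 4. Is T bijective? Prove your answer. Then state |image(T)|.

The values 6, 2, 3, 11, 10, 1, 7, 8, 5, 9, 12, 4 are a permutation of {1, 2, 3, 4, 5, 6, 7, 8, 9, 10, 11, 12}: each element appears exactly once.
So T is injective and surjective, hence bijective.
The image of T is {1, 2, 3, 4, 5, 6, 7, 8, 9, 10, 11, 12}, which has 12 elements.

12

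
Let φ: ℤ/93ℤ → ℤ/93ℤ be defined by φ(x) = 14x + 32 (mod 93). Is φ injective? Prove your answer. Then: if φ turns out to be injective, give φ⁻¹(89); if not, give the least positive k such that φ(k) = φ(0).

Suppose φ(a) = φ(b) in ℤ/93ℤ. Then 14a + 32 ≡ 14b + 32 (mod 93), hence 14(a − b) ≡ 0 (mod 93).
Since gcd(14, 93) = 1, 14 is invertible modulo 93, hence a − b ≡ 0 (mod 93), i.e. a = b.
Thus φ is injective.
We now compute 14⁻¹ mod 93 explicitly. Euclid's algorithm: 93 = 6·14 + 9, 14 = 1·9 + 5, 9 = 1·5 + 4, 5 = 1·4 + 1; back-substituting gives 1 = 20·14 − 3·93, so 14⁻¹ ≡ 20 (mod 93).
Since φ is injective, we compute φ⁻¹(89): solve 14x + 32 ≡ 89 (mod 93), i.e. 14x ≡ 57 (mod 93).
Multiplying by 14⁻¹ = 20 gives x ≡ 20·57 = 1140 = 12·93 + 24 ≡ 24 (mod 93).
Check: φ(24) = 14·24 + 32 = 368 = 3·93 + 89 ≡ 89 (mod 93).

24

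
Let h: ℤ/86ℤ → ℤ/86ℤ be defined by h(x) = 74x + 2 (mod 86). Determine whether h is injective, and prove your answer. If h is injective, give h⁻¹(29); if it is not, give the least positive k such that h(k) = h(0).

Recall that h is injective when h(s) = h(t) forces s = t.
We have gcd(74, 86) = 2 > 1. Taking s = 0 and t = 43: h(0) = 2 and h(43) = 74·43 + 2 = 3184 ≡ 2 (mod 86).
So h(0) = h(43) while 0 ≠ 43, therefore h is not injective.
Since h is not injective, we find the least positive k with h(k) = h(0): this means 74k ≡ 0 (mod 86), i.e. 86 ∣ 74k. Since gcd(74, 86) = 2, dividing through by 2 this holds exactly when 43 ∣ 37k, and as gcd(37, 43) = 1, exactly when 43 ∣ k.
The smallest positive such k is 43.

43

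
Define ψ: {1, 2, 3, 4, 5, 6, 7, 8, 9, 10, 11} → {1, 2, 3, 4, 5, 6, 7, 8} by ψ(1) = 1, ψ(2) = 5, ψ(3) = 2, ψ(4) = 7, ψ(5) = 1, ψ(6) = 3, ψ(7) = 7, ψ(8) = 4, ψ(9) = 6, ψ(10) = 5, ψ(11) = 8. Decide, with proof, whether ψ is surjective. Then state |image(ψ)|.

8

Every element of the codomain has a preimage: 1 = ψ(1), 2 = ψ(3), 3 = ψ(6), 4 = ψ(8), 5 = ψ(2), 6 = ψ(9), 7 = ψ(4), 8 = ψ(11).
Thus ψ is surjective.
The image of ψ is {1, 2, 3, 4, 5, 6, 7, 8}, which has 8 elements.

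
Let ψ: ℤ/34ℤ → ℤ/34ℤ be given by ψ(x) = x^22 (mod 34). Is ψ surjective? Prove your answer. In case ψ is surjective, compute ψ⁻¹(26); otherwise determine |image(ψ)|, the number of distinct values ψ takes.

18

ψ(16): Repeated squaring mod 34: 16^1 ≡ 16, 16^2 ≡ 16² = 256 ≡ 18, 16^4 ≡ 18² = 324 ≡ 18, 16^8 ≡ 18² = 324 ≡ 18, 16^16 ≡ 18² = 324 ≡ 18. Since 22 = 16 + 4 + 2, 16^22 ≡ 18·18·18: 18·18 = 324 ≡ 18, then 18·18 = 324 ≡ 18. So 16^22 ≡ 18 (mod 34).
ψ(18): Repeated squaring mod 34: 18^1 ≡ 18, 18^2 ≡ 18² = 324 ≡ 18, 18^4 ≡ 18² = 324 ≡ 18, 18^8 ≡ 18² = 324 ≡ 18, 18^16 ≡ 18² = 324 ≡ 18. Since 22 = 16 + 4 + 2, 18^22 ≡ 18·18·18: 18·18 = 324 ≡ 18, then 18·18 = 324 ≡ 18. So 18^22 ≡ 18 (mod 34).
So ψ(16) = ψ(18) = 18 while 16 ≠ 18, hence ψ is not injective.
A non-injective map from the 34-element set ℤ/34ℤ to itself takes at most 33 distinct values, so it cannot be surjective. Therefore ψ is not surjective.
Since ψ is not surjective, we determine |image(ψ)|. Computing x^22 mod 34 for each x (by repeated squaring, reducing mod 34 at every step), the values ψ(0), ψ(1), …, ψ(33) are: 0, 1, 30, 15, 16, 19, 8, 9, 4, 21, 26, 25, 2, 33, 32, 13, 18, 17, 18, 13, 32, 33, 2, 25, 26, 21, 4, 9, 8, 19, 16, 15, 30, 1.
The distinct values are {0, 1, 2, 4, 8, 9, 13, 15, 16, 17, 18, 19, 21, 25, 26, 30, 32, 33}; there are 18 of them.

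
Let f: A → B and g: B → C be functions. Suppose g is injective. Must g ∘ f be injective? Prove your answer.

not injective

No. Take A = {1, 2}, B = C = {1, 2, 3, 4, 5, 6}, f(1) = f(2) = 1, and g = identity (injective).
Then (g ∘ f)(1) = (g ∘ f)(2) = 1 with 1 ≠ 2, so g ∘ f is not injective.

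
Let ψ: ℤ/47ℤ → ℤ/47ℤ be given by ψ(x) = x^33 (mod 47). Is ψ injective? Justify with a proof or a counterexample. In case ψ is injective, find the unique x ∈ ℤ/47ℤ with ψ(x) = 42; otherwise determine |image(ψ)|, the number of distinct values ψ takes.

36

Since 47 is prime, the nonzero elements of ℤ/47ℤ form a cyclic group of order 46.
As gcd(33, 46) = 1, raising to the 33rd power is a bijection on this group: if s^33 ≡ t^33 then (st^{−1})^33 = 1, and the only element of order dividing gcd(33, 46) = 1 is 1, so s = t.
With ψ(0) = 0 this makes ψ injective on all of ℤ/47ℤ, hence bijective (finite equal-size domain and codomain). In particular ψ is injective.
Since ψ is injective, we find the preimage of 42. The inverse of x ↦ x^33 on (ℤ/47ℤ)^× is x ↦ x^7, because 33·7 = 231 = 5·46 + 1 ≡ 1 (mod 46) and x^{46} = 1 for x ≠ 0 (Fermat). So ψ⁻¹(42) = 42^7 mod 47.
Repeated squaring mod 47: 42^1 ≡ 42, 42^2 ≡ 42² = 1764 ≡ 25, 42^4 ≡ 25² = 625 ≡ 14. Since 7 = 4 + 2 + 1, 42^7 ≡ 14·25·42: 14·25 = 350 ≡ 21, then 21·42 = 882 ≡ 36. So 42^7 ≡ 36 (mod 47).
Hence ψ⁻¹(42) = 36.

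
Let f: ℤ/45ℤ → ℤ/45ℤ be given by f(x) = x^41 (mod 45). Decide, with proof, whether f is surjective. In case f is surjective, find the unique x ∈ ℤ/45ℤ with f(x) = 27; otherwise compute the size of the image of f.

f(0) = 0^41 = 0.
f(15): Repeated squaring mod 45: 15^1 ≡ 15, 15^2 ≡ 15² = 225 ≡ 0, 15^4 ≡ 0² = 0, 15^8 ≡ 0² = 0, 15^16 ≡ 0² = 0, 15^32 ≡ 0² = 0. Since 41 = 32 + 8 + 1, 15^41 ≡ 0·0·15: 0·0 = 0, then 0·15 = 0. So 15^41 ≡ 0 (mod 45).
So f(0) = f(15) = 0 while 0 ≠ 15, therefore f is not injective.
A non-injective map from the 45-element set ℤ/45ℤ to itself takes at most 44 distinct values, so it cannot be surjective. Therefore f is not surjective.
Since f is not surjective, we determine |image(f)|. Computing x^41 mod 45 for each x (by repeated squaring, reducing mod 45 at every step), the values f(0), f(1), …, f(44) are: 0, 1, 32, 18, 34, 20, 36, 22, 8, 9, 10, 41, 27, 43, 29, 0, 31, 17, 18, 19, 5, 36, 7, 38, 9, 40, 26, 27, 28, 14, 0, 16, 2, 18, 4, 35, 36, 37, 23, 9, 25, 11, 27, 13, 44.
The distinct values are {0, 1, 2, 4, 5, 7, 8, 9, 10, 11, 13, 14, 16, 17, 18, 19, 20, 22, 23, 25, 26, 27, 28, 29, 31, 32, 34, 35, 36, 37, 38, 40, 41, 43, 44}; there are 35 of them.

35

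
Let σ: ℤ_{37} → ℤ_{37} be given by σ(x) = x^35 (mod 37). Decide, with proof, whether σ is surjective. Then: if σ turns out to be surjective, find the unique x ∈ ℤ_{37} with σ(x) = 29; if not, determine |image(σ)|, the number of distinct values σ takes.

Since 37 is prime, the nonzero elements of ℤ_{37} form a cyclic group of order 36.
As gcd(35, 36) = 1, raising to the 35th power is a bijection on this group: if s^35 ≡ t^35 then (st^{−1})^35 = 1, and the only element of order dividing gcd(35, 36) = 1 is 1, so s = t.
With σ(0) = 0 this makes σ injective on all of ℤ_{37}, hence bijective (finite equal-size domain and codomain). In particular σ is surjective.
Since σ is surjective, we find the preimage of 29. The inverse of x ↦ x^35 on (ℤ_{37})^× is x ↦ x^35, because 35·35 = 1225 = 34·36 + 1 ≡ 1 (mod 36) and x^{36} = 1 for x ≠ 0 (Fermat). So σ⁻¹(29) = 29^35 mod 37.
Repeated squaring mod 37: 29^1 ≡ 29, 29^2 ≡ 29² = 841 ≡ 27, 29^4 ≡ 27² = 729 ≡ 26, 29^8 ≡ 26² = 676 ≡ 10, 29^16 ≡ 10² = 100 ≡ 26, 29^32 ≡ 26² = 676 ≡ 10. Since 35 = 32 + 2 + 1, 29^35 ≡ 10·27·29: 10·27 = 270 ≡ 11, then 11·29 = 319 ≡ 23. So 29^35 ≡ 23 (mod 37).
Hence σ⁻¹(29) = 23.

23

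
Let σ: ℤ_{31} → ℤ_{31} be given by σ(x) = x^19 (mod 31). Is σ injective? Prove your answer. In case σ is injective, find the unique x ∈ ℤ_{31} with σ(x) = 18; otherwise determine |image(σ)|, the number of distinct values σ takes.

Since 31 is prime, the nonzero elements of ℤ_{31} form a cyclic group of order 30.
As gcd(19, 30) = 1, raising to the 19th power is a bijection on this group: if a^19 ≡ b^19 then (ab^{−1})^19 = 1, and the only element of order dividing gcd(19, 30) = 1 is 1, so a = b.
With σ(0) = 0 this makes σ injective on all of ℤ_{31}, hence bijective (finite equal-size domain and codomain). In particular σ is injective.
Since σ is injective, we find the preimage of 18. The inverse of x ↦ x^19 on (ℤ_{31})^× is x ↦ x^19, because 19·19 = 361 = 12·30 + 1 ≡ 1 (mod 30) and x^{30} = 1 for x ≠ 0 (Fermat). So σ⁻¹(18) = 18^19 mod 31.
Repeated squaring mod 31: 18^1 ≡ 18, 18^2 ≡ 18² = 324 ≡ 14, 18^4 ≡ 14² = 196 ≡ 10, 18^8 ≡ 10² = 100 ≡ 7, 18^16 ≡ 7² = 49 ≡ 18. Since 19 = 16 + 2 + 1, 18^19 ≡ 18·14·18: 18·14 = 252 ≡ 4, then 4·18 = 72 ≡ 10. So 18^19 ≡ 10 (mod 31).
Hence σ⁻¹(18) = 10.

10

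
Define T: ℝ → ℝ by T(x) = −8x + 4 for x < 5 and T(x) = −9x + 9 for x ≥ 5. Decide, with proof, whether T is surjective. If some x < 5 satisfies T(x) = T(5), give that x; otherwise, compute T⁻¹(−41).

Both pieces are strictly decreasing (slopes −8 and −9), so each is injective on its own interval.
The left piece maps (−∞, 5) onto (−36, ∞); the right piece maps [5, ∞) onto (−∞, −36].
These images together cover ℝ, so T is surjective.
Because the two images are disjoint, no x < 5 has T(x) = T(5), so we compute T⁻¹(−41): −41 lies in (−∞, −36], so solve −9x + 9 = −41: x = (−41 − 9)/(−9) = 50/9.

50/9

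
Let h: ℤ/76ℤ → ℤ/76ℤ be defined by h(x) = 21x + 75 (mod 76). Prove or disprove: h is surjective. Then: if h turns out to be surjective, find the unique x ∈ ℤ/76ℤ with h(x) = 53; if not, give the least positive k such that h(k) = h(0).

46

Since gcd(21, 76) = 1, 21 is invertible modulo 76. Euclid's algorithm: 76 = 3·21 + 13, 21 = 1·13 + 8, 13 = 1·8 + 5, 8 = 1·5 + 3, 5 = 1·3 + 2, 3 = 1·2 + 1; back-substituting gives 1 = 29·21 − 8·76, so 21⁻¹ ≡ 29 (mod 76).
Then y ↦ 29(y − 75) is a two-sided inverse to h, so every y ∈ ℤ/76ℤ has a preimage.
Hence h is surjective.
Since h is surjective, we compute h⁻¹(53): solve 21x + 75 ≡ 53 (mod 76), i.e. 21x ≡ 54 (mod 76).
Multiplying by 21⁻¹ = 29 gives x ≡ 29·54 = 1566 = 20·76 + 46 ≡ 46 (mod 76).
Check: h(46) = 21·46 + 75 = 1041 = 13·76 + 53 ≡ 53 (mod 76).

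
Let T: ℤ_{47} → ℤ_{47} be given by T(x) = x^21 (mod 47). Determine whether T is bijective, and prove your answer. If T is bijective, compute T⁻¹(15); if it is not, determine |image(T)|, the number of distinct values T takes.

Since 47 is prime, the nonzero elements of ℤ_{47} form a cyclic group of order 46.
As gcd(21, 46) = 1, raising to the 21st power is a bijection on this group: if u^21 ≡ v^21 then (uv^{−1})^21 = 1, and the only element of order dividing gcd(21, 46) = 1 is 1, so u = v.
With T(0) = 0 this makes T injective on all of ℤ_{47}, hence bijective (finite equal-size domain and codomain). In particular T is bijective.
Since T is bijective, we find the preimage of 15. The inverse of x ↦ x^21 on (ℤ_{47})^× is x ↦ x^11, because 21·11 = 231 = 5·46 + 1 ≡ 1 (mod 46) and x^{46} = 1 for x ≠ 0 (Fermat). So T⁻¹(15) = 15^11 mod 47.
Repeated squaring mod 47: 15^1 ≡ 15, 15^2 ≡ 15² = 225 ≡ 37, 15^4 ≡ 37² = 1369 ≡ 6, 15^8 ≡ 6² = 36. Since 11 = 8 + 2 + 1, 15^11 ≡ 36·37·15: 36·37 = 1332 ≡ 16, then 16·15 = 240 ≡ 5. So 15^11 ≡ 5 (mod 47).
Hence T⁻¹(15) = 5.

5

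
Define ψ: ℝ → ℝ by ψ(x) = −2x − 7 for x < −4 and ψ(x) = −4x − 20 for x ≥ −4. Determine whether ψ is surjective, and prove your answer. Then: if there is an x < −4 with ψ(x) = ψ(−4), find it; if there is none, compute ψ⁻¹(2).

Both pieces are strictly decreasing (slopes −2 and −4), so each is injective on its own interval.
The left piece maps (−∞, −4) onto (1, ∞); the right piece maps [−4, ∞) onto (−∞, −4].
The union (1, ∞) ∪ (−∞, −4] omits the interval between 1 and −4; in particular 1 has no preimage. So ψ is not surjective.
Because the two images are disjoint, no x < −4 has ψ(x) = ψ(−4), so we compute ψ⁻¹(2): 2 lies in (1, ∞), so solve −2x − 7 = 2: x = (2 + 7)/(−2) = −9/2.

-9/2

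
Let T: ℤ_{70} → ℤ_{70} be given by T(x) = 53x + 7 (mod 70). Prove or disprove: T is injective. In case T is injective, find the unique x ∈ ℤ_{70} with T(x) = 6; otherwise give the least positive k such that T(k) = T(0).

33

Recall that injectivity means: for all x_1, x_2 in the domain, T(x_1) = T(x_2) implies x_1 = x_2.
Suppose T(x_1) = T(x_2) in ℤ_{70}. Then 53x_1 + 7 ≡ 53x_2 + 7 (mod 70), hence 53(x_1 − x_2) ≡ 0 (mod 70).
Since gcd(53, 70) = 1, 53 is invertible modulo 70, hence x_1 − x_2 ≡ 0 (mod 70), i.e. x_1 = x_2.
So T is injective.
We now compute 53⁻¹ mod 70 explicitly. Euclid's algorithm: 70 = 1·53 + 17, 53 = 3·17 + 2, 17 = 8·2 + 1; back-substituting gives 1 = 37·53 − 28·70, so 53⁻¹ ≡ 37 (mod 70).
Since T is injective, we compute T⁻¹(6): solve 53x + 7 ≡ 6 (mod 70), i.e. 53x ≡ 69 (mod 70).
Multiplying by 53⁻¹ = 37 gives x ≡ 37·69 = 2553 = 36·70 + 33 ≡ 33 (mod 70).
Check: T(33) = 53·33 + 7 = 1756 = 25·70 + 6 ≡ 6 (mod 70).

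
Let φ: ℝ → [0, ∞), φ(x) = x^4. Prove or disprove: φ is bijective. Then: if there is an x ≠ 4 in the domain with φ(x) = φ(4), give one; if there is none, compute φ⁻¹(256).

-4

φ(4) = 256 = (−4)^4 = φ(−4) (since 4 is even), with 4 ≠ −4. So φ is not injective, hence not bijective.
For the follow-up, such an x exists: taking x = −4 ∈ ℝ gives φ(−4) = 256 = φ(4) with −4 ≠ 4.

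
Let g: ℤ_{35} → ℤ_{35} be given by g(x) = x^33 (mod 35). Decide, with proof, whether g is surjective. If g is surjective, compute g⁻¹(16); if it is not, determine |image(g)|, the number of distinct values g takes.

g(4): Repeated squaring mod 35: 4^1 ≡ 4, 4^2 ≡ 4² = 16, 4^4 ≡ 16² = 256 ≡ 11, 4^8 ≡ 11² = 121 ≡ 16, 4^16 ≡ 16² = 256 ≡ 11, 4^32 ≡ 11² = 121 ≡ 16. Since 33 = 32 + 1, 4^33 ≡ 16·4: 16·4 = 64 ≡ 29. So 4^33 ≡ 29 (mod 35).
g(9): Repeated squaring mod 35: 9^1 ≡ 9, 9^2 ≡ 9² = 81 ≡ 11, 9^4 ≡ 11² = 121 ≡ 16, 9^8 ≡ 16² = 256 ≡ 11, 9^16 ≡ 11² = 121 ≡ 16, 9^32 ≡ 16² = 256 ≡ 11. Since 33 = 32 + 1, 9^33 ≡ 11·9: 11·9 = 99 ≡ 29. So 9^33 ≡ 29 (mod 35).
So g(4) = g(9) = 29 while 4 ≠ 9, so g is not injective.
A non-injective map from the 35-element set ℤ_{35} to itself takes at most 34 distinct values, so it cannot be surjective. Therefore g is not surjective.
Since g is not surjective, we determine |image(g)|. Computing x^33 mod 35 for each x (by repeated squaring, reducing mod 35 at every step), the values g(0), g(1), …, g(34) are: 0, 1, 22, 13, 29, 20, 6, 7, 8, 29, 20, 1, 27, 13, 14, 15, 1, 27, 8, 34, 20, 21, 22, 8, 34, 15, 6, 27, 28, 29, 15, 6, 22, 13, 34.
The distinct values are {0, 1, 6, 7, 8, 13, 14, 15, 20, 21, 22, 27, 28, 29, 34}; there are 15 of them.

15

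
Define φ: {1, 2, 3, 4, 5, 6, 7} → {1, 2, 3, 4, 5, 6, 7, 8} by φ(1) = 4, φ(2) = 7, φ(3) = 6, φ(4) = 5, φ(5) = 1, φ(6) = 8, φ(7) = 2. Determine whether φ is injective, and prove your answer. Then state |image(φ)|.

7

The values φ(1), …, φ(7) are 4, 7, 6, 5, 1, 8, 2 — all distinct.
So φ(x_1) = φ(x_2) only when x_1 = x_2, and φ is injective.
The image of φ is {1, 2, 4, 5, 6, 7, 8}, which has 7 elements.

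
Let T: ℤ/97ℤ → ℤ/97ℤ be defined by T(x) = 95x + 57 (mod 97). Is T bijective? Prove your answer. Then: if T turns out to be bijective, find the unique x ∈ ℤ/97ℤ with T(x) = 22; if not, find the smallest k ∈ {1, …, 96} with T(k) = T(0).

Recall that injectivity means: for all a, b in the domain, T(a) = T(b) implies a = b.
Suppose T(a) = T(b) in ℤ/97ℤ. Then 95a + 57 ≡ 95b + 57 (mod 97), therefore 95(a − b) ≡ 0 (mod 97).
Since gcd(95, 97) = 1, 95 is invertible modulo 97, therefore a − b ≡ 0 (mod 97), i.e. a = b.
We now compute 95⁻¹ mod 97 explicitly. Euclid's algorithm: 97 = 1·95 + 2, 95 = 47·2 + 1; back-substituting gives 1 = 48·95 − 47·97, so 95⁻¹ ≡ 48 (mod 97).
For any y ∈ ℤ/97ℤ, x = 48(y − 57) mod 97 satisfies T(x) = 95·48(y − 57) + 57 ≡ y (since 95·48 ≡ 1 mod 97). So every y has a preimage.
So T is bijective.
Since T is bijective, we find T⁻¹(22): we need 95x ≡ 22 − 57 ≡ 62 (mod 97). Using 95⁻¹ = 48: x ≡ 48·62 = 2976 = 30·97 + 66, so x = 66.
Check: T(66) = 95·66 + 57 = 6327 = 65·97 + 22 ≡ 22 (mod 97).

66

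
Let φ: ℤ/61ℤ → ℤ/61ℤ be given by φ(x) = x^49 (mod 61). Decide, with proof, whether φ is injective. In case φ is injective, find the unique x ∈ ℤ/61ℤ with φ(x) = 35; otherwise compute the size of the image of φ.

Since 61 is prime, the nonzero elements of ℤ/61ℤ form a cyclic group of order 60.
As gcd(49, 60) = 1, raising to the 49th power is a bijection on this group: if u^49 ≡ v^49 then (uv^{−1})^49 = 1, and the only element of order dividing gcd(49, 60) = 1 is 1, so u = v.
With φ(0) = 0 this makes φ injective on all of ℤ/61ℤ, hence bijective (finite equal-size domain and codomain). In particular φ is injective.
Since φ is injective, we find the preimage of 35. The inverse of x ↦ x^49 on (ℤ/61ℤ)^× is x ↦ x^49, because 49·49 = 2401 = 40·60 + 1 ≡ 1 (mod 60) and x^{60} = 1 for x ≠ 0 (Fermat). So φ⁻¹(35) = 35^49 mod 61.
Repeated squaring mod 61: 35^1 ≡ 35, 35^2 ≡ 35² = 1225 ≡ 5, 35^4 ≡ 5² = 25, 35^8 ≡ 25² = 625 ≡ 15, 35^16 ≡ 15² = 225 ≡ 42, 35^32 ≡ 42² = 1764 ≡ 56. Since 49 = 32 + 16 + 1, 35^49 ≡ 56·42·35: 56·42 = 2352 ≡ 34, then 34·35 = 1190 ≡ 31. So 35^49 ≡ 31 (mod 61).
Hence φ⁻¹(35) = 31.

31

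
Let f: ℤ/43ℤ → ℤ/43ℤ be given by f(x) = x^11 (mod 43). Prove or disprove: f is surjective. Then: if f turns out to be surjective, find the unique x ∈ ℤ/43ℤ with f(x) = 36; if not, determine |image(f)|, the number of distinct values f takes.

6

Since 43 is prime, the nonzero elements of ℤ/43ℤ form a cyclic group of order 42.
As gcd(11, 42) = 1, raising to the 11th power is a bijection on this group: if s^11 ≡ t^11 then (st^{−1})^11 = 1, and the only element of order dividing gcd(11, 42) = 1 is 1, so s = t.
With f(0) = 0 this makes f injective on all of ℤ/43ℤ, hence bijective (finite equal-size domain and codomain). In particular f is surjective.
Since f is surjective, we find the preimage of 36. The inverse of x ↦ x^11 on (ℤ/43ℤ)^× is x ↦ x^23, because 11·23 = 253 = 6·42 + 1 ≡ 1 (mod 42) and x^{42} = 1 for x ≠ 0 (Fermat). So f⁻¹(36) = 36^23 mod 43.
Repeated squaring mod 43: 36^1 ≡ 36, 36^2 ≡ 36² = 1296 ≡ 6, 36^4 ≡ 6² = 36, 36^8 ≡ 36² = 1296 ≡ 6, 36^16 ≡ 6² = 36. Since 23 = 16 + 4 + 2 + 1, 36^23 ≡ 36·36·6·36: 36·36 = 1296 ≡ 6, then 6·6 = 36, then 36·36 = 1296 ≡ 6. So 36^23 ≡ 6 (mod 43).
Hence f⁻¹(36) = 6.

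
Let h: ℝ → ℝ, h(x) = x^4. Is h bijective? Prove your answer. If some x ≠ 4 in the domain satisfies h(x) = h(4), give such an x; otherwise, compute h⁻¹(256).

h(4) = 256 = (−4)^4 = h(−4) (since 4 is even), with 4 ≠ −4. So h is not injective, hence not bijective.
For the follow-up, such an x exists: taking x = −4 ∈ ℝ gives h(−4) = 256 = h(4) with −4 ≠ 4.

-4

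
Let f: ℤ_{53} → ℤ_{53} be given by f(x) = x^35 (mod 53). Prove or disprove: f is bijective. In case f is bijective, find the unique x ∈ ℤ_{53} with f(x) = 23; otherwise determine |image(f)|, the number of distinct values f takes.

Since 53 is prime, the nonzero elements of ℤ_{53} form a cyclic group of order 52.
As gcd(35, 52) = 1, raising to the 35th power is a bijection on this group: if x_1^35 ≡ x_2^35 then (x_1x_2^{−1})^35 = 1, and the only element of order dividing gcd(35, 52) = 1 is 1, so x_1 = x_2.
With f(0) = 0 this makes f injective on all of ℤ_{53}, hence bijective (finite equal-size domain and codomain). In particular f is bijective.
Since f is bijective, we find the preimage of 23. The inverse of x ↦ x^35 on (ℤ_{53})^× is x ↦ x^3, because 35·3 = 105 = 2·52 + 1 ≡ 1 (mod 52) and x^{52} = 1 for x ≠ 0 (Fermat). So f⁻¹(23) = 23^3 mod 53.
Repeated squaring mod 53: 23^1 ≡ 23, 23^2 ≡ 23² = 529 ≡ 52. Since 3 = 2 + 1, 23^3 ≡ 52·23: 52·23 = 1196 ≡ 30. So 23^3 ≡ 30 (mod 53).
Hence f⁻¹(23) = 30.

30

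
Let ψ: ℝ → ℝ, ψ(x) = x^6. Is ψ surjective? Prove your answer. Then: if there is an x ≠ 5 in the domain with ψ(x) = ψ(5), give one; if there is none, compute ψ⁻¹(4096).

Since 6 is even, x^6 ≥ 0 for all x ∈ ℝ, so −1 ∈ ℝ has no preimage. Hence ψ is not surjective.
For the follow-up, such an x exists: taking x = −5 ∈ ℝ gives ψ(−5) = 15625 = ψ(5) with −5 ≠ 5.

-5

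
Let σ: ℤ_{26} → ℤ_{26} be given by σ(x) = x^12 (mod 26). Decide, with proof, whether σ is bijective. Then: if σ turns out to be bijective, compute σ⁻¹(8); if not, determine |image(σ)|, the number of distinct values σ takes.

σ(1) = 1^12 = 1.
σ(3): Repeated squaring mod 26: 3^1 ≡ 3, 3^2 ≡ 3² = 9, 3^4 ≡ 9² = 81 ≡ 3, 3^8 ≡ 3² = 9. Since 12 = 8 + 4, 3^12 ≡ 9·3: 9·3 = 27 ≡ 1. So 3^12 ≡ 1 (mod 26).
So σ(1) = σ(3) = 1 while 1 ≠ 3, therefore σ is not injective, hence not bijective.
Since σ is not bijective, we determine |image(σ)|. Computing x^12 mod 26 for each x (by repeated squaring, reducing mod 26 at every step), the values σ(0), σ(1), …, σ(25) are: 0, 1, 14, 1, 14, 1, 14, 1, 14, 1, 14, 1, 14, 13, 14, 1, 14, 1, 14, 1, 14, 1, 14, 1, 14, 1.
The distinct values are {0, 1, 13, 14}; there are 4 of them.

4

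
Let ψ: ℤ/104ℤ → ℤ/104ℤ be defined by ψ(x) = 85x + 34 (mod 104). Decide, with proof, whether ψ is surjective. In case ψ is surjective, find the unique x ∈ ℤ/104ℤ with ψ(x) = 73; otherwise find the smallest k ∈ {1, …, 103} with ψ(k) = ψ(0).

Since gcd(85, 104) = 1, 85 is invertible modulo 104. Euclid's algorithm: 104 = 1·85 + 19, 85 = 4·19 + 9, 19 = 2·9 + 1; back-substituting gives 1 = 93·85 − 76·104, so 85⁻¹ ≡ 93 (mod 104).
For any y ∈ ℤ/104ℤ, x = 93(y − 34) mod 104 satisfies ψ(x) = 85·93(y − 34) + 34 ≡ y (since 85·93 ≡ 1 mod 104). So every y has a preimage.
Therefore ψ is surjective.
Since ψ is surjective, we compute ψ⁻¹(73): solve 85x + 34 ≡ 73 (mod 104), i.e. 85x ≡ 39 (mod 104).
Multiplying by 85⁻¹ = 93 gives x ≡ 93·39 = 3627 = 34·104 + 91 ≡ 91 (mod 104).
Check: ψ(91) = 85·91 + 34 = 7769 = 74·104 + 73 ≡ 73 (mod 104).

91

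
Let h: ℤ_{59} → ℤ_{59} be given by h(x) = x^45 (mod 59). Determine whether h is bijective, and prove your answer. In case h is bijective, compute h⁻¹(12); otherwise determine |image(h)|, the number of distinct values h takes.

Since 59 is prime, the nonzero elements of ℤ_{59} form a cyclic group of order 58.
As gcd(45, 58) = 1, raising to the 45th power is a bijection on this group: if x_1^45 ≡ x_2^45 then (x_1x_2^{−1})^45 = 1, and the only element of order dividing gcd(45, 58) = 1 is 1, so x_1 = x_2.
With h(0) = 0 this makes h injective on all of ℤ_{59}, hence bijective (finite equal-size domain and codomain). In particular h is bijective.
Since h is bijective, we find the preimage of 12. The inverse of x ↦ x^45 on (ℤ_{59})^× is x ↦ x^49, because 45·49 = 2205 = 38·58 + 1 ≡ 1 (mod 58) and x^{58} = 1 for x ≠ 0 (Fermat). So h⁻¹(12) = 12^49 mod 59.
Repeated squaring mod 59: 12^1 ≡ 12, 12^2 ≡ 12² = 144 ≡ 26, 12^4 ≡ 26² = 676 ≡ 27, 12^8 ≡ 27² = 729 ≡ 21, 12^16 ≡ 21² = 441 ≡ 28, 12^32 ≡ 28² = 784 ≡ 17. Since 49 = 32 + 16 + 1, 12^49 ≡ 17·28·12: 17·28 = 476 ≡ 4, then 4·12 = 48. So 12^49 ≡ 48 (mod 59).
Hence h⁻¹(12) = 48.

48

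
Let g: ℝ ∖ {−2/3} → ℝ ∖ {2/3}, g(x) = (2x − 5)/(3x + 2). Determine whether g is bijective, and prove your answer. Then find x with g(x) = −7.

Suppose g(s) = g(t). Cross-multiplying: (2s − 5)(3t + 2) = (2t − 5)(3s + 2).
Expanding both sides and cancelling the symmetric terms leaves 19·(s − t) = 0. Since 19 ≠ 0, s = t. Hence g is injective.
For any y ≠ 2/3, solving y(3x + 2) = 2x − 5 for x gives a well-defined x ≠ −2/3. So g is surjective.
Therefore g is bijective.
Solving g(x) = −7: cross-multiplying gives 2x − 5 = −7(3x + 2), which rearranges to 23x = −9, so x = −9/23.

-9/23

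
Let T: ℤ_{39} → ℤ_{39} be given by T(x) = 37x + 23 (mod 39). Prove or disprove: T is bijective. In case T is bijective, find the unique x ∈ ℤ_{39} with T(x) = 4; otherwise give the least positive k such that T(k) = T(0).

29

If T(a) = T(b), then 37a ≡ 37b (mod 39). Because gcd(37, 39) = 1, we may cancel 37 to get a ≡ b (mod 39).
We now compute 37⁻¹ mod 39 explicitly. Euclid's algorithm: 39 = 1·37 + 2, 37 = 18·2 + 1; back-substituting gives 1 = 19·37 − 18·39, so 37⁻¹ ≡ 19 (mod 39).
For any y ∈ ℤ_{39}, x = 19(y − 23) mod 39 satisfies T(x) = 37·19(y − 23) + 23 ≡ y (since 37·19 ≡ 1 mod 39). So every y has a preimage.
So T is bijective.
Since T is bijective, we compute T⁻¹(4): solve 37x + 23 ≡ 4 (mod 39), i.e. 37x ≡ 20 (mod 39).
Multiplying by 37⁻¹ = 19 gives x ≡ 19·20 = 380 = 9·39 + 29 ≡ 29 (mod 39).
Check: T(29) = 37·29 + 23 = 1096 = 28·39 + 4 ≡ 4 (mod 39).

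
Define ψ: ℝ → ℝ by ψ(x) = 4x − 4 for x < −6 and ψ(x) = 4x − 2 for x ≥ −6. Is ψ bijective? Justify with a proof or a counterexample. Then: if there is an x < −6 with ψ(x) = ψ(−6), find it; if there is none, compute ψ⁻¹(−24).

Both pieces are strictly increasing (slopes 4 and 4), so each is injective on its own interval.
The left piece maps (−∞, −6) onto (−∞, −28); the right piece maps [−6, ∞) onto [−26, ∞).
The images leave a gap (−28 has no preimage), so ψ is not surjective, hence not bijective.
Because the two images are disjoint, no x < −6 has ψ(x) = ψ(−6), so we compute ψ⁻¹(−24): −24 lies in [−26, ∞), so solve 4x − 2 = −24: x = (−24 + 2)/4 = −11/2.

-11/2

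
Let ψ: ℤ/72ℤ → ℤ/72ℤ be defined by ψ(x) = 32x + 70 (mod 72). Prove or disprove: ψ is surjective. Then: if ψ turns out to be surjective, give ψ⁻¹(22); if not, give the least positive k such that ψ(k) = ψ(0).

Since gcd(32, 72) = 8, we have 32x ≡ 0 (mod 8) for all x, so ψ(x) ≡ 6 (mod 8).
But 0 ≢ 6 (mod 8), so 0 ∈ ℤ/72ℤ has no preimage. Hence ψ is not surjective.
Since ψ is not surjective, we find the least positive k with ψ(k) = ψ(0): this means 32k ≡ 0 (mod 72), i.e. 72 ∣ 32k. Since gcd(32, 72) = 8, dividing through by 8 this holds exactly when 9 ∣ 4k, and as gcd(4, 9) = 1, exactly when 9 ∣ k.
The smallest positive such k is 9.

9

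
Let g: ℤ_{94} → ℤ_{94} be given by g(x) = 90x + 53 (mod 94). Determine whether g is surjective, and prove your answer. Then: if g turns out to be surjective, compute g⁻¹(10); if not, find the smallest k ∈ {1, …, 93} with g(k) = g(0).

Since gcd(90, 94) = 2, we have 90x ≡ 0 (mod 2) for all x, so g(x) ≡ 1 (mod 2).
But 0 ≢ 1 (mod 2), so 0 ∈ ℤ_{94} has no preimage. Hence g is not surjective.
Since g is not surjective, we find the least positive k with g(k) = g(0): this means 90k ≡ 0 (mod 94), i.e. 94 ∣ 90k. Since gcd(90, 94) = 2, dividing through by 2 this holds exactly when 47 ∣ 45k, and as gcd(45, 47) = 1, exactly when 47 ∣ k.
The smallest positive such k is 47.

47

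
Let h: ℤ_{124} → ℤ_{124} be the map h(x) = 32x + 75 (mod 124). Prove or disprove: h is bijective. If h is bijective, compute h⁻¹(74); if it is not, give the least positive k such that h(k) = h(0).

Recall that injectivity means: for all u, v in the domain, h(u) = h(v) implies u = v.
We have gcd(32, 124) = 4 > 1. Taking u = 0 and v = 31: h(0) = 75 and h(31) = 32·31 + 75 = 1067 ≡ 75 (mod 124).
So h(0) = h(31) while 0 ≠ 31, thus h is not injective, hence not bijective.
Since h is not bijective, we find the least positive k with h(k) = h(0): this means 32k ≡ 0 (mod 124), i.e. 124 ∣ 32k. Since gcd(32, 124) = 4, dividing through by 4 this holds exactly when 31 ∣ 8k, and as gcd(8, 31) = 1, exactly when 31 ∣ k.
The smallest positive such k is 31.

31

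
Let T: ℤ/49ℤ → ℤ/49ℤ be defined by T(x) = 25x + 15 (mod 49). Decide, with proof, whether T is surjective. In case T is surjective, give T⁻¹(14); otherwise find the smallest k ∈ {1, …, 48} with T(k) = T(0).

47

By definition, T is surjective if every y in the codomain equals T(x) for some x in the domain.
Since gcd(25, 49) = 1, 25 is invertible modulo 49. Euclid's algorithm: 49 = 1·25 + 24, 25 = 1·24 + 1; back-substituting gives 1 = 2·25 − 1·49, so 25⁻¹ ≡ 2 (mod 49).
Then y ↦ 2(y − 15) is a two-sided inverse to T, so every y ∈ ℤ/49ℤ has a preimage.
Therefore T is surjective.
Since T is surjective, we compute T⁻¹(14): solve 25x + 15 ≡ 14 (mod 49), i.e. 25x ≡ 48 (mod 49).
Multiplying by 25⁻¹ = 2 gives x ≡ 2·48 = 96 = 1·49 + 47 ≡ 47 (mod 49).
Check: T(47) = 25·47 + 15 = 1190 = 24·49 + 14 ≡ 14 (mod 49).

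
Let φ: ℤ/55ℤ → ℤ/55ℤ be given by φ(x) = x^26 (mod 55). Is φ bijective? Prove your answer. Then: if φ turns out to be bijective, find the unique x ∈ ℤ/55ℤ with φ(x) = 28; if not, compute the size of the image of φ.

18

φ(3): Repeated squaring mod 55: 3^1 ≡ 3, 3^2 ≡ 3² = 9, 3^4 ≡ 9² = 81 ≡ 26, 3^8 ≡ 26² = 676 ≡ 16, 3^16 ≡ 16² = 256 ≡ 36. Since 26 = 16 + 8 + 2, 3^26 ≡ 36·16·9: 36·16 = 576 ≡ 26, then 26·9 = 234 ≡ 14. So 3^26 ≡ 14 (mod 55).
φ(8): Repeated squaring mod 55: 8^1 ≡ 8, 8^2 ≡ 8² = 64 ≡ 9, 8^4 ≡ 9² = 81 ≡ 26, 8^8 ≡ 26² = 676 ≡ 16, 8^16 ≡ 16² = 256 ≡ 36. Since 26 = 16 + 8 + 2, 8^26 ≡ 36·16·9: 36·16 = 576 ≡ 26, then 26·9 = 234 ≡ 14. So 8^26 ≡ 14 (mod 55).
So φ(3) = φ(8) = 14 while 3 ≠ 8, so φ is not injective, hence not bijective.
Since φ is not bijective, we determine |image(φ)|. Computing x^26 mod 55 for each x (by repeated squaring, reducing mod 55 at every step), the values φ(0), φ(1), …, φ(54) are: 0, 1, 9, 14, 26, 5, 16, 4, 14, 31, 45, 11, 34, 9, 36, 15, 16, 49, 4, 36, 20, 1, 44, 34, 31, 25, 26, 49, 49, 26, 25, 31, 34, 44, 1, 20, 36, 4, 49, 16, 15, 36, 9, 34, 11, 45, 31, 14, 4, 16, 5, 26, 14, 9, 1.
The distinct values are {0, 1, 4, 5, 9, 11, 14, 15, 16, 20, 25, 26, 31, 34, 36, 44, 45, 49}; there are 18 of them.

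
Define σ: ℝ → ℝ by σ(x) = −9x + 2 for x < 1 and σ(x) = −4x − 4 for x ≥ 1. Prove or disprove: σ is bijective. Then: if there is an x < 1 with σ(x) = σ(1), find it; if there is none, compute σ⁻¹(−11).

7/4

Both pieces are strictly decreasing (slopes −9 and −4), so each is injective on its own interval.
The left piece maps (−∞, 1) onto (−7, ∞); the right piece maps [1, ∞) onto (−∞, −8].
The images leave a gap (−7 has no preimage), so σ is not surjective, hence not bijective.
Because the two images are disjoint, no x < 1 has σ(x) = σ(1), so we compute σ⁻¹(−11): −11 lies in (−∞, −8], so solve −4x − 4 = −11: x = (−11 + 4)/(−4) = 7/4.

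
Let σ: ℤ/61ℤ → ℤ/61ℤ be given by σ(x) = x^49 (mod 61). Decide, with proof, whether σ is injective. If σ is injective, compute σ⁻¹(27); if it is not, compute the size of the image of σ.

Since 61 is prime, the nonzero elements of ℤ/61ℤ form a cyclic group of order 60.
As gcd(49, 60) = 1, raising to the 49th power is a bijection on this group: if x_1^49 ≡ x_2^49 then (x_1x_2^{−1})^49 = 1, and the only element of order dividing gcd(49, 60) = 1 is 1, so x_1 = x_2.
With σ(0) = 0 this makes σ injective on all of ℤ/61ℤ, hence bijective (finite equal-size domain and codomain). In particular σ is injective.
Since σ is injective, we find the preimage of 27. The inverse of x ↦ x^49 on (ℤ/61ℤ)^× is x ↦ x^49, because 49·49 = 2401 = 40·60 + 1 ≡ 1 (mod 60) and x^{60} = 1 for x ≠ 0 (Fermat). So σ⁻¹(27) = 27^49 mod 61.
Repeated squaring mod 61: 27^1 ≡ 27, 27^2 ≡ 27² = 729 ≡ 58, 27^4 ≡ 58² = 3364 ≡ 9, 27^8 ≡ 9² = 81 ≡ 20, 27^16 ≡ 20² = 400 ≡ 34, 27^32 ≡ 34² = 1156 ≡ 58. Since 49 = 32 + 16 + 1, 27^49 ≡ 58·34·27: 58·34 = 1972 ≡ 20, then 20·27 = 540 ≡ 52. So 27^49 ≡ 52 (mod 61).
Hence σ⁻¹(27) = 52.

52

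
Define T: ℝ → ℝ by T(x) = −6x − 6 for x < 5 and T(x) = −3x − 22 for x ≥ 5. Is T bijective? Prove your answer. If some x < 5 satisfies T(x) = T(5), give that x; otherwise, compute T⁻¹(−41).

Both pieces are strictly decreasing (slopes −6 and −3), so each is injective on its own interval.
The left piece maps (−∞, 5) onto (−36, ∞); the right piece maps [5, ∞) onto (−∞, −37].
The images leave a gap (−36 has no preimage), so T is not surjective, hence not bijective.
Because the two images are disjoint, no x < 5 has T(x) = T(5), so we compute T⁻¹(−41): −41 lies in (−∞, −37], so solve −3x − 22 = −41: x = (−41 + 22)/(−3) = 19/3.

19/3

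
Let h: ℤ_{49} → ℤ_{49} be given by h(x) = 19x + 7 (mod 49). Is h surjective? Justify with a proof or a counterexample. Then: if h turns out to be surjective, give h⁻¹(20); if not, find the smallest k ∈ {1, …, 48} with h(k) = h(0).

11

Since gcd(19, 49) = 1, 19 is invertible modulo 49. Euclid's algorithm: 49 = 2·19 + 11, 19 = 1·11 + 8, 11 = 1·8 + 3, 8 = 2·3 + 2, 3 = 1·2 + 1; back-substituting gives 1 = 31·19 − 12·49, so 19⁻¹ ≡ 31 (mod 49).
Then y ↦ 31(y − 7) is a two-sided inverse to h, so every y ∈ ℤ_{49} has a preimage.
Therefore h is surjective.
Since h is surjective, we find h⁻¹(20): we need 19x ≡ 20 − 7 ≡ 13 (mod 49). Using 19⁻¹ = 31: x ≡ 31·13 = 403 = 8·49 + 11, so x = 11.
Check: h(11) = 19·11 + 7 = 216 = 4·49 + 20 ≡ 20 (mod 49).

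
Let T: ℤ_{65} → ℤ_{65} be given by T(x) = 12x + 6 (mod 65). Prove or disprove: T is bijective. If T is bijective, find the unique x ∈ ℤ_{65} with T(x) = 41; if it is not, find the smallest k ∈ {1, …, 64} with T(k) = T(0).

30

Suppose T(a) = T(b) in ℤ_{65}. Then 12a + 6 ≡ 12b + 6 (mod 65), therefore 12(a − b) ≡ 0 (mod 65).
Since gcd(12, 65) = 1, 12 is invertible modulo 65, thus a − b ≡ 0 (mod 65), i.e. a = b.
We now compute 12⁻¹ mod 65 explicitly. Euclid's algorithm: 65 = 5·12 + 5, 12 = 2·5 + 2, 5 = 2·2 + 1; back-substituting gives 1 = 38·12 − 7·65, so 12⁻¹ ≡ 38 (mod 65).
For any y ∈ ℤ_{65}, x = 38(y − 6) mod 65 satisfies T(x) = 12·38(y − 6) + 6 ≡ y (since 12·38 ≡ 1 mod 65). So every y has a preimage.
So T is bijective.
Since T is bijective, we find T⁻¹(41): we need 12x ≡ 41 − 6 ≡ 35 (mod 65). Using 12⁻¹ = 38: x ≡ 38·35 = 1330 = 20·65 + 30, so x = 30.
Check: T(30) = 12·30 + 6 = 366 = 5·65 + 41 ≡ 41 (mod 65).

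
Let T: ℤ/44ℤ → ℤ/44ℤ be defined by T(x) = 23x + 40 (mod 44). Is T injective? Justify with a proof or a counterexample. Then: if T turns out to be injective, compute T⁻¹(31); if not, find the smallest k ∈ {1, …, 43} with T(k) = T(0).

13

If T(a) = T(b), then 23a ≡ 23b (mod 44). Because gcd(23, 44) = 1, we may cancel 23 to get a ≡ b (mod 44).
Hence T is injective.
We now compute 23⁻¹ mod 44 explicitly. Euclid's algorithm: 44 = 1·23 + 21, 23 = 1·21 + 2, 21 = 10·2 + 1; back-substituting gives 1 = 23·23 − 12·44, so 23⁻¹ ≡ 23 (mod 44).
Since T is injective, we compute T⁻¹(31): solve 23x + 40 ≡ 31 (mod 44), i.e. 23x ≡ 35 (mod 44).
Multiplying by 23⁻¹ = 23 gives x ≡ 23·35 = 805 = 18·44 + 13 ≡ 13 (mod 44).
Check: T(13) = 23·13 + 40 = 339 = 7·44 + 31 ≡ 31 (mod 44).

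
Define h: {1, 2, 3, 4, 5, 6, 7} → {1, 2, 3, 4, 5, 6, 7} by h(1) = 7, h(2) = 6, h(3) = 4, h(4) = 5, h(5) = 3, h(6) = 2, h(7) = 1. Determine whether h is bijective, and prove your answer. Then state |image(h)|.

7

The values 7, 6, 4, 5, 3, 2, 1 are a permutation of {1, 2, 3, 4, 5, 6, 7}: each element appears exactly once.
So h is injective and surjective, hence bijective.
The image of h is {1, 2, 3, 4, 5, 6, 7}, which has 7 elements.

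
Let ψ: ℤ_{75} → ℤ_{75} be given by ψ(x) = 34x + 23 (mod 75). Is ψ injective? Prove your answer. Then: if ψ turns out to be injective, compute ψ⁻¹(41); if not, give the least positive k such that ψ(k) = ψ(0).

27

If ψ(s) = ψ(t), then 34s ≡ 34t (mod 75). Because gcd(34, 75) = 1, we may cancel 34 to get s ≡ t (mod 75).
Thus ψ is injective.
We now compute 34⁻¹ mod 75 explicitly. Euclid's algorithm: 75 = 2·34 + 7, 34 = 4·7 + 6, 7 = 1·6 + 1; back-substituting gives 1 = 64·34 − 29·75, so 34⁻¹ ≡ 64 (mod 75).
Since ψ is injective, we compute ψ⁻¹(41): solve 34x + 23 ≡ 41 (mod 75), i.e. 34x ≡ 18 (mod 75).
Multiplying by 34⁻¹ = 64 gives x ≡ 64·18 = 1152 = 15·75 + 27 ≡ 27 (mod 75).
Check: ψ(27) = 34·27 + 23 = 941 = 12·75 + 41 ≡ 41 (mod 75).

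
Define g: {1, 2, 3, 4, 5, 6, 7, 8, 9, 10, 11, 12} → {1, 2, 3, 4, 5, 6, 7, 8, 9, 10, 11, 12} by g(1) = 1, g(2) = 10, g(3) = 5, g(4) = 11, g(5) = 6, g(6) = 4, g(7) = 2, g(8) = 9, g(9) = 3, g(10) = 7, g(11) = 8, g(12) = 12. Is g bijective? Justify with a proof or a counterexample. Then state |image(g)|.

12

The values 1, 10, 5, 11, 6, 4, 2, 9, 3, 7, 8, 12 are a permutation of {1, 2, 3, 4, 5, 6, 7, 8, 9, 10, 11, 12}: each element appears exactly once.
So g is injective and surjective, hence bijective.
The image of g is {1, 2, 3, 4, 5, 6, 7, 8, 9, 10, 11, 12}, which has 12 elements.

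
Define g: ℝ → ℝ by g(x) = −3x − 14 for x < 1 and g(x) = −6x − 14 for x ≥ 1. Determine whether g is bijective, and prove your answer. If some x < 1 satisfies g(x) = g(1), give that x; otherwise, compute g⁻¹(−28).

Both pieces are strictly decreasing (slopes −3 and −6), so each is injective on its own interval.
The left piece maps (−∞, 1) onto (−17, ∞); the right piece maps [1, ∞) onto (−∞, −20].
The images leave a gap (−17 has no preimage), so g is not surjective, hence not bijective.
Because the two images are disjoint, no x < 1 has g(x) = g(1), so we compute g⁻¹(−28): −28 lies in (−∞, −20], so solve −6x − 14 = −28: x = (−28 + 14)/(−6) = 7/3.

7/3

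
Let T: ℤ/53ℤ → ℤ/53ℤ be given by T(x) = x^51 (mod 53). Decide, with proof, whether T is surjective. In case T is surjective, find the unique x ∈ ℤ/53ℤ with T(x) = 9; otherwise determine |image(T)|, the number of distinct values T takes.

Since 53 is prime, the nonzero elements of ℤ/53ℤ form a cyclic group of order 52.
As gcd(51, 52) = 1, raising to the 51st power is a bijection on this group: if x_1^51 ≡ x_2^51 then (x_1x_2^{−1})^51 = 1, and the only element of order dividing gcd(51, 52) = 1 is 1, so x_1 = x_2.
With T(0) = 0 this makes T injective on all of ℤ/53ℤ, hence bijective (finite equal-size domain and codomain). In particular T is surjective.
Since T is surjective, we find the preimage of 9. The inverse of x ↦ x^51 on (ℤ/53ℤ)^× is x ↦ x^51, because 51·51 = 2601 = 50·52 + 1 ≡ 1 (mod 52) and x^{52} = 1 for x ≠ 0 (Fermat). So T⁻¹(9) = 9^51 mod 53.
Repeated squaring mod 53: 9^1 ≡ 9, 9^2 ≡ 9² = 81 ≡ 28, 9^4 ≡ 28² = 784 ≡ 42, 9^8 ≡ 42² = 1764 ≡ 15, 9^16 ≡ 15² = 225 ≡ 13, 9^32 ≡ 13² = 169 ≡ 10. Since 51 = 32 + 16 + 2 + 1, 9^51 ≡ 10·13·28·9: 10·13 = 130 ≡ 24, then 24·28 = 672 ≡ 36, then 36·9 = 324 ≡ 6. So 9^51 ≡ 6 (mod 53).
Hence T⁻¹(9) = 6.

6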